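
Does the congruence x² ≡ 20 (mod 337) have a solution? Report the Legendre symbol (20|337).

Euler's criterion: (20/337) ≡ 20^168 (mod 337).
20^2 ≡ 63 (mod 337)
20^4 ≡ 262 (mod 337)
20^8 ≡ 233 (mod 337)
20^16 ≡ 32 (mod 337)
20^32 ≡ 13 (mod 337)
20^64 ≡ 169 (mod 337)
20^128 ≡ 253 (mod 337)
20^168 = 20^(128+32+8) ≡ 336 (mod 337).
Result is 336 ≡ −1, so (20/337) = −1.

-1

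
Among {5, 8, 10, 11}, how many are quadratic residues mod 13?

1

(5/13) = -1 → non-residue.
(8/13) = -1 → non-residue.
(10/13) = +1 → QR.
(11/13) = -1 → non-residue.
Total quadratic residues among the 4: 1.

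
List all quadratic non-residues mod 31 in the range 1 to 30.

Square k = 1,…,15 (k and 31−k give the same square):
1²=1, 2²=4, 3²=9, 4²=16, 5²=25, 6²≡5, 7²≡18, 8²≡2, 9²≡19, 10²≡7, 11²≡28, 12²≡20, 13²≡14, 14²≡10, 15²≡8 (mod 31).
The residues are {1, 2, 4, 5, 7, 8, 9, 10, 14, 16, 18, 19, 20, 25, 28}; the non-residues are the remaining 15 nonzero classes.

3, 6, 11, 12, 13, 15, 17, 21, 22, 23, 24, 26, 27, 29, 30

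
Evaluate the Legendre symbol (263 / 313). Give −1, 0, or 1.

1

Reciprocity: 263 ≡ 3 and 313 ≡ 1 (mod 4), so (263/313) = +(313/263).
Reduce top mod 263: now compute (50/263).
Pull out 2: since 263 ≡ 7 (mod 8), (2/263) = +1.
Reciprocity: 25 ≡ 1 and 263 ≡ 3 (mod 4), so (25/263) = +(263/25).
Reduce top mod 25: now compute (13/25).
Reciprocity: 13 ≡ 1 and 25 ≡ 1 (mod 4), so (13/25) = +(25/13).
Reduce top mod 13: now compute (12/13).
Pull out 2^2: since 13 ≡ 5 (mod 8), (2/13) = -1, so (2/13)^2 = +1.
Reciprocity: 3 ≡ 3 and 13 ≡ 1 (mod 4), so (3/13) = +(13/3).
Reduce top mod 3: now compute (1/3).
Reached (1/3) = 1. Collecting the sign flips along the way, the symbol is +1.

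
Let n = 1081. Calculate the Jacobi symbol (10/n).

Pull out 2: since 1081 ≡ 1 (mod 8), (2/1081) = +1.
Reciprocity: 5 ≡ 1 and 1081 ≡ 1 (mod 4), so (5/1081) = +(1081/5).
Reduce top mod 5: now compute (1/5).
Reached (1/5) = 1. Collecting the sign flips along the way, the symbol is +1.

1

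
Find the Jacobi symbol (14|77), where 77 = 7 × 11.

0

Pull out 2: since 77 ≡ 5 (mod 8), (2/77) = -1.
Reciprocity: 7 ≡ 3 and 77 ≡ 1 (mod 4), so (7/77) = +(77/7).
Reduce top mod 7: now compute (0/7).
Top reduces to 0: gcd > 1, so the symbol is 0.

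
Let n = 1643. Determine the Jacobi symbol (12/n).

1

Pull out 2^2: since 1643 ≡ 3 (mod 8), (2/1643) = -1, so (2/1643)^2 = +1.
Reciprocity: 3 ≡ 3 and 1643 ≡ 3 (mod 4), so (3/1643) = −(1643/3).
Reduce top mod 3: now compute (2/3).
Pull out 2: since 3 ≡ 3 (mod 8), (2/3) = -1.
Reached (1/3) = 1. Collecting the sign flips along the way, the symbol is +1.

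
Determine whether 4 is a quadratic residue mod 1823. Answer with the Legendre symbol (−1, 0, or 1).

1

Pull out 2^2: since 1823 ≡ 7 (mod 8), (2/1823) = +1, so (2/1823)^2 = +1.
Reached (1/1823) = 1. Collecting the sign flips along the way, the symbol is +1.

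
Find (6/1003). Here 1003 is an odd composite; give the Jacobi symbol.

Pull out 2: since 1003 ≡ 3 (mod 8), (2/1003) = -1.
Reciprocity: 3 ≡ 3 and 1003 ≡ 3 (mod 4), so (3/1003) = −(1003/3).
Reduce top mod 3: now compute (1/3).
Reached (1/3) = 1. Collecting the sign flips along the way, the symbol is +1.

1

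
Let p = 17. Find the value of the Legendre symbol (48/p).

-1

First reduce: 48 ≡ 14 (mod 17).
Pull out 2: since 17 ≡ 1 (mod 8), (2/17) = +1.
Reciprocity: 7 ≡ 3 and 17 ≡ 1 (mod 4), so (7/17) = +(17/7).
Reduce top mod 7: now compute (3/7).
Reciprocity: 3 ≡ 3 and 7 ≡ 3 (mod 4), so (3/7) = −(7/3).
Reduce top mod 3: now compute (1/3).
Reached (1/3) = 1. Collecting the sign flips along the way, the symbol is -1.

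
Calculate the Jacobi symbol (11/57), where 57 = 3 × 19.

-1

Reciprocity: 11 ≡ 3 and 57 ≡ 1 (mod 4), so (11/57) = +(57/11).
Reduce top mod 11: now compute (2/11).
Pull out 2: since 11 ≡ 3 (mod 8), (2/11) = -1.
Reached (1/11) = 1. Collecting the sign flips along the way, the symbol is -1.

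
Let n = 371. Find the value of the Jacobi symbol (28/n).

0

Pull out 2^2: since 371 ≡ 3 (mod 8), (2/371) = -1, so (2/371)^2 = +1.
Reciprocity: 7 ≡ 3 and 371 ≡ 3 (mod 4), so (7/371) = −(371/7).
Reduce top mod 7: now compute (0/7).
Top reduces to 0: gcd > 1, so the symbol is 0.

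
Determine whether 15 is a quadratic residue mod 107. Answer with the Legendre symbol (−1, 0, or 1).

Reciprocity: 15 ≡ 3 and 107 ≡ 3 (mod 4), so (15/107) = −(107/15).
Reduce top mod 15: now compute (2/15).
Pull out 2: since 15 ≡ 7 (mod 8), (2/15) = +1.
Reached (1/15) = 1. Collecting the sign flips along the way, the symbol is -1.

-1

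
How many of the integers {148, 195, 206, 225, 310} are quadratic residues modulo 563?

1

(148/563) = -1 → non-residue.
(195/563) = -1 → non-residue.
(206/563) = -1 → non-residue.
(225/563) = +1 → QR.
(310/563) = -1 → non-residue.
Total quadratic residues among the 5: 1.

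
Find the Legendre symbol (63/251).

Reciprocity: 63 ≡ 3 and 251 ≡ 3 (mod 4), so (63/251) = −(251/63).
Reduce top mod 63: now compute (62/63).
Pull out 2: since 63 ≡ 7 (mod 8), (2/63) = +1.
Reciprocity: 31 ≡ 3 and 63 ≡ 3 (mod 4), so (31/63) = −(63/31).
Reduce top mod 31: now compute (1/31).
Reached (1/31) = 1. Collecting the sign flips along the way, the symbol is +1.

1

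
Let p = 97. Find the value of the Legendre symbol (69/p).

Reciprocity: 69 ≡ 1 and 97 ≡ 1 (mod 4), so (69/97) = +(97/69).
Reduce top mod 69: now compute (28/69).
Pull out 2^2: since 69 ≡ 5 (mod 8), (2/69) = -1, so (2/69)^2 = +1.
Reciprocity: 7 ≡ 3 and 69 ≡ 1 (mod 4), so (7/69) = +(69/7).
Reduce top mod 7: now compute (6/7).
Pull out 2: since 7 ≡ 7 (mod 8), (2/7) = +1.
Reciprocity: 3 ≡ 3 and 7 ≡ 3 (mod 4), so (3/7) = −(7/3).
Reduce top mod 3: now compute (1/3).
Reached (1/3) = 1. Collecting the sign flips along the way, the symbol is -1.

-1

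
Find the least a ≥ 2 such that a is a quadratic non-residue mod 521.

(2/521) = +1, so 2 is a residue.
(3/521) = −1, so 3 is the smallest positive non-residue mod 521.

3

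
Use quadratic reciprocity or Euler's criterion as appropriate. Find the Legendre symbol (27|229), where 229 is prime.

1

Reciprocity: 27 ≡ 3 and 229 ≡ 1 (mod 4), so (27/229) = +(229/27).
Reduce top mod 27: now compute (13/27).
Reciprocity: 13 ≡ 1 and 27 ≡ 3 (mod 4), so (13/27) = +(27/13).
Reduce top mod 13: now compute (1/13).
Reached (1/13) = 1. Collecting the sign flips along the way, the symbol is +1.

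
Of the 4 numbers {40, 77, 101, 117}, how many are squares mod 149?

(40/149) = -1 → non-residue.
(77/149) = -1 → non-residue.
(101/149) = -1 → non-residue.
(117/149) = -1 → non-residue.
Total quadratic residues among the 4: 0.

0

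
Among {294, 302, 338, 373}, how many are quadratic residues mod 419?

1

(294/419) = -1 → non-residue.
(302/419) = -1 → non-residue.
(338/419) = -1 → non-residue.
(373/419) = +1 → QR.
Total quadratic residues among the 4: 1.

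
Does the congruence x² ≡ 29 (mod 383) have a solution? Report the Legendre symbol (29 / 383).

Reciprocity: 29 ≡ 1 and 383 ≡ 3 (mod 4), so (29/383) = +(383/29).
Reduce top mod 29: now compute (6/29).
Pull out 2: since 29 ≡ 5 (mod 8), (2/29) = -1.
Reciprocity: 3 ≡ 3 and 29 ≡ 1 (mod 4), so (3/29) = +(29/3).
Reduce top mod 3: now compute (2/3).
Pull out 2: since 3 ≡ 3 (mod 8), (2/3) = -1.
Reached (1/3) = 1. Collecting the sign flips along the way, the symbol is +1.

1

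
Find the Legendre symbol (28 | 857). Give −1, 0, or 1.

Pull out 2^2: since 857 ≡ 1 (mod 8), (2/857) = +1, so (2/857)^2 = +1.
Reciprocity: 7 ≡ 3 and 857 ≡ 1 (mod 4), so (7/857) = +(857/7).
Reduce top mod 7: now compute (3/7).
Reciprocity: 3 ≡ 3 and 7 ≡ 3 (mod 4), so (3/7) = −(7/3).
Reduce top mod 3: now compute (1/3).
Reached (1/3) = 1. Collecting the sign flips along the way, the symbol is -1.

-1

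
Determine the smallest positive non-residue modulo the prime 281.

3

(2/281) = +1, so 2 is a residue.
(3/281) = −1, so 3 is the smallest positive non-residue mod 281.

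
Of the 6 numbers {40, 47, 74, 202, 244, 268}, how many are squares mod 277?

(40/277) = +1 → QR.
(47/277) = +1 → QR.
(74/277) = +1 → QR.
(202/277) = +1 → QR.
(244/277) = -1 → non-residue.
(268/277) = +1 → QR.
Total quadratic residues among the 6: 5.

5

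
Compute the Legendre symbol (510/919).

Pull out 2: since 919 ≡ 7 (mod 8), (2/919) = +1.
Reciprocity: 255 ≡ 3 and 919 ≡ 3 (mod 4), so (255/919) = −(919/255).
Reduce top mod 255: now compute (154/255).
Pull out 2: since 255 ≡ 7 (mod 8), (2/255) = +1.
Reciprocity: 77 ≡ 1 and 255 ≡ 3 (mod 4), so (77/255) = +(255/77).
Reduce top mod 77: now compute (24/77).
Pull out 2^3: since 77 ≡ 5 (mod 8), (2/77) = -1, so (2/77)^3 = -1.
Reciprocity: 3 ≡ 3 and 77 ≡ 1 (mod 4), so (3/77) = +(77/3).
Reduce top mod 3: now compute (2/3).
Pull out 2: since 3 ≡ 3 (mod 8), (2/3) = -1.
Reached (1/3) = 1. Collecting the sign flips along the way, the symbol is -1.

-1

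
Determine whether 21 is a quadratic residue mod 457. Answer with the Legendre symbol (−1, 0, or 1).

1

Euler's criterion: (21/457) ≡ 21^228 (mod 457).
21^2 ≡ 441 (mod 457)
21^4 ≡ 256 (mod 457)
21^8 ≡ 185 (mod 457)
21^16 ≡ 407 (mod 457)
21^32 ≡ 215 (mod 457)
21^64 ≡ 68 (mod 457)
21^128 ≡ 54 (mod 457)
21^228 = 21^(128+64+32+4) ≡ 1 (mod 457).
Result is 1, so (21/457) = 1.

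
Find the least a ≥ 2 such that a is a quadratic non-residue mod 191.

(2/191) = +1, so 2 is a residue.
(3/191) = +1, so 3 is a residue.
(4/191) = +1, so 4 is a residue.
(5/191) = +1, so 5 is a residue.
(6/191) = +1, so 6 is a residue.
(7/191) = −1, so 7 is the smallest positive non-residue mod 191.

7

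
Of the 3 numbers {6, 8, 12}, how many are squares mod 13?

1

(6/13) = -1 → non-residue.
(8/13) = -1 → non-residue.
(12/13) = +1 → QR.
Total quadratic residues among the 3: 1.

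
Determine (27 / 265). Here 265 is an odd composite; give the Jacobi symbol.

Reciprocity: 27 ≡ 3 and 265 ≡ 1 (mod 4), so (27/265) = +(265/27).
Reduce top mod 27: now compute (22/27).
Pull out 2: since 27 ≡ 3 (mod 8), (2/27) = -1.
Reciprocity: 11 ≡ 3 and 27 ≡ 3 (mod 4), so (11/27) = −(27/11).
Reduce top mod 11: now compute (5/11).
Reciprocity: 5 ≡ 1 and 11 ≡ 3 (mod 4), so (5/11) = +(11/5).
Reduce top mod 5: now compute (1/5).
Reached (1/5) = 1. Collecting the sign flips along the way, the symbol is +1.

1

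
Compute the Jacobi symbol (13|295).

Reciprocity: 13 ≡ 1 and 295 ≡ 3 (mod 4), so (13/295) = +(295/13).
Reduce top mod 13: now compute (9/13).
Reciprocity: 9 ≡ 1 and 13 ≡ 1 (mod 4), so (9/13) = +(13/9).
Reduce top mod 9: now compute (4/9).
Pull out 2^2: since 9 ≡ 1 (mod 8), (2/9) = +1, so (2/9)^2 = +1.
Reached (1/9) = 1. Collecting the sign flips along the way, the symbol is +1.

1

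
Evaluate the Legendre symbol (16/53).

1

Pull out 2^4: since 53 ≡ 5 (mod 8), (2/53) = -1, so (2/53)^4 = +1.
Reached (1/53) = 1. Collecting the sign flips along the way, the symbol is +1.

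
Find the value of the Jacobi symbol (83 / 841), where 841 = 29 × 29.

1

Reciprocity: 83 ≡ 3 and 841 ≡ 1 (mod 4), so (83/841) = +(841/83).
Reduce top mod 83: now compute (11/83).
Reciprocity: 11 ≡ 3 and 83 ≡ 3 (mod 4), so (11/83) = −(83/11).
Reduce top mod 11: now compute (6/11).
Pull out 2: since 11 ≡ 3 (mod 8), (2/11) = -1.
Reciprocity: 3 ≡ 3 and 11 ≡ 3 (mod 4), so (3/11) = −(11/3).
Reduce top mod 3: now compute (2/3).
Pull out 2: since 3 ≡ 3 (mod 8), (2/3) = -1.
Reached (1/3) = 1. Collecting the sign flips along the way, the symbol is +1.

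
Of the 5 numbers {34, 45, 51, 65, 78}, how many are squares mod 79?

(34/79) = -1 → non-residue.
(45/79) = +1 → QR.
(51/79) = +1 → QR.
(65/79) = +1 → QR.
(78/79) = -1 → non-residue.
Total quadratic residues among the 5: 3.

3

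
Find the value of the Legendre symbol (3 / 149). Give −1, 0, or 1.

Euler's criterion: (3/149) ≡ 3^74 (mod 149).
3^2 ≡ 9 (mod 149)
3^4 ≡ 81 (mod 149)
3^8 ≡ 5 (mod 149)
3^16 ≡ 25 (mod 149)
3^32 ≡ 29 (mod 149)
3^64 ≡ 96 (mod 149)
3^74 = 3^(64+8+2) ≡ 148 (mod 149).
Result is 148 ≡ −1, so (3/149) = −1.

-1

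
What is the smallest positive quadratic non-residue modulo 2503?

(2/2503) = +1, so 2 is a residue.
(3/2503) = −1, so 3 is the smallest positive non-residue mod 2503.

3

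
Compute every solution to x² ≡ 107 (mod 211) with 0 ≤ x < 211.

23, 188

Since 211 ≡ 3 (mod 4), a square root of 107 is 107^((211+1)/4) = 107^53 mod 211.
Repeated squaring: 107^2≡55, 107^4≡71, 107^8≡188, 107^16≡107, 107^32≡55 (mod 211).
107^53 = 107^(32+16+4+1) ≡ 188 (mod 211).
Check: 188² = 35344 ≡ 107 (mod 211). The two roots are 23 and 188.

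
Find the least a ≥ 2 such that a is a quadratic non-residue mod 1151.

13

(2/1151) = +1, so 2 is a residue.
(3/1151) = +1, so 3 is a residue.
(4/1151) = +1, so 4 is a residue.
(5/1151) = +1, so 5 is a residue.
(6/1151) = +1, so 6 is a residue.
(7/1151) = +1, so 7 is a residue.
(8/1151) = +1, so 8 is a residue.
(9/1151) = +1, so 9 is a residue.
(10/1151) = +1, so 10 is a residue.
(11/1151) = +1, so 11 is a residue.
(12/1151) = +1, so 12 is a residue.
(13/1151) = −1, so 13 is the smallest positive non-residue mod 1151.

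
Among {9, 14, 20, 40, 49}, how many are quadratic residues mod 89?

4

(9/89) = +1 → QR.
(14/89) = -1 → non-residue.
(20/89) = +1 → QR.
(40/89) = +1 → QR.
(49/89) = +1 → QR.
Total quadratic residues among the 5: 4.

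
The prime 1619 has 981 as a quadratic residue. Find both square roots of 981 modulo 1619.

Since 1619 ≡ 3 (mod 4), a square root of 981 is 981^((1619+1)/4) = 981^405 mod 1619.
Repeated squaring: 981^2≡675, 981^4≡686, 981^8≡1086, 981^16≡764, 981^32≡856, 981^64≡948, 981^128≡159, 981^256≡996 (mod 1619).
981^405 = 981^(256+128+16+4+1) ≡ 472 (mod 1619).
Check: 472² = 222784 ≡ 981 (mod 1619). The two roots are 472 and 1147.

472, 1147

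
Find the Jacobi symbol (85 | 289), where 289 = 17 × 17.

Reciprocity: 85 ≡ 1 and 289 ≡ 1 (mod 4), so (85/289) = +(289/85).
Reduce top mod 85: now compute (34/85).
Pull out 2: since 85 ≡ 5 (mod 8), (2/85) = -1.
Reciprocity: 17 ≡ 1 and 85 ≡ 1 (mod 4), so (17/85) = +(85/17).
Reduce top mod 17: now compute (0/17).
Top reduces to 0: gcd > 1, so the symbol is 0.

0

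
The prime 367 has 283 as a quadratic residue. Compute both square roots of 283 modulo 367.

83, 284

Since 367 ≡ 3 (mod 4), a square root of 283 is 283^((367+1)/4) = 283^92 mod 367.
Repeated squaring: 283^2≡83, 283^4≡283, 283^8≡83, 283^16≡283, 283^32≡83, 283^64≡283 (mod 367).
283^92 = 283^(64+16+8+4) ≡ 83 (mod 367).
Check: 83² = 6889 ≡ 283 (mod 367). The two roots are 83 and 284.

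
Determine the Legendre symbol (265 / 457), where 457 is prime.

Reciprocity: 265 ≡ 1 and 457 ≡ 1 (mod 4), so (265/457) = +(457/265).
Reduce top mod 265: now compute (192/265).
Pull out 2^6: since 265 ≡ 1 (mod 8), (2/265) = +1, so (2/265)^6 = +1.
Reciprocity: 3 ≡ 3 and 265 ≡ 1 (mod 4), so (3/265) = +(265/3).
Reduce top mod 3: now compute (1/3).
Reached (1/3) = 1. Collecting the sign flips along the way, the symbol is +1.

1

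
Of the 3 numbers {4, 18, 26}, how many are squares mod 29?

(4/29) = +1 → QR.
(18/29) = -1 → non-residue.
(26/29) = -1 → non-residue.
Total quadratic residues among the 3: 1.

1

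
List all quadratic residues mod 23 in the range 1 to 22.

Square k = 1,…,11 (k and 23−k give the same square):
1²=1, 2²=4, 3²=9, 4²=16, 5²≡2, 6²≡13, 7²≡3, 8²≡18, 9²≡12, 10²≡8, 11²≡6 (mod 23).
So the quadratic residues mod 23 are {1, 2, 3, 4, 6, 8, 9, 12, 13, 16, 18}.

1,2,3,4,6,8,9,12,13,16,18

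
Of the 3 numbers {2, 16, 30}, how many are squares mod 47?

2

(2/47) = +1 → QR.
(16/47) = +1 → QR.
(30/47) = -1 → non-residue.
Total quadratic residues among the 3: 2.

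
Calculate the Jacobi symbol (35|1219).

Reciprocity: 35 ≡ 3 and 1219 ≡ 3 (mod 4), so (35/1219) = −(1219/35).
Reduce top mod 35: now compute (29/35).
Reciprocity: 29 ≡ 1 and 35 ≡ 3 (mod 4), so (29/35) = +(35/29).
Reduce top mod 29: now compute (6/29).
Pull out 2: since 29 ≡ 5 (mod 8), (2/29) = -1.
Reciprocity: 3 ≡ 3 and 29 ≡ 1 (mod 4), so (3/29) = +(29/3).
Reduce top mod 3: now compute (2/3).
Pull out 2: since 3 ≡ 3 (mod 8), (2/3) = -1.
Reached (1/3) = 1. Collecting the sign flips along the way, the symbol is -1.

-1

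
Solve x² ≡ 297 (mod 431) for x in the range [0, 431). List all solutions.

Since 431 ≡ 3 (mod 4), a square root of 297 is 297^((431+1)/4) = 297^108 mod 431.
Repeated squaring: 297^2≡285, 297^4≡197, 297^8≡19, 297^16≡361, 297^32≡159, 297^64≡283 (mod 431).
297^108 = 297^(64+32+8+4) ≡ 177 (mod 431).
Check: 177² = 31329 ≡ 297 (mod 431). The two roots are 177 and 254.

177, 254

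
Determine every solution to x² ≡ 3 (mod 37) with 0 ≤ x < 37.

15, 22

37 ≡ 1 (mod 4), so we find a root by search.
Trying successive values, 15² = 225 ≡ 3 (mod 37). The other root is 37 − 15 = 22.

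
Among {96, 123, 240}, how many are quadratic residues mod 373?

1

(96/373) = -1 → non-residue.
(123/373) = +1 → QR.
(240/373) = -1 → non-residue.
Total quadratic residues among the 3: 1.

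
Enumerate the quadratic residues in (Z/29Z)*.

1, 4, 5, 6, 7, 9, 13, 16, 20, 22, 23, 24, 25, 28

Square k = 1,…,14 (k and 29−k give the same square):
1²=1, 2²=4, 3²=9, 4²=16, 5²=25, 6²≡7, 7²≡20, 8²≡6, 9²≡23, 10²≡13, 11²≡5, 12²≡28, 13²≡24, 14²≡22 (mod 29).
So the quadratic residues mod 29 are {1, 4, 5, 6, 7, 9, 13, 16, 20, 22, 23, 24, 25, 28}.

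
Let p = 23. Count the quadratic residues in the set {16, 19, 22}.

1

(16/23) = +1 → QR.
(19/23) = -1 → non-residue.
(22/23) = -1 → non-residue.
Total quadratic residues among the 3: 1.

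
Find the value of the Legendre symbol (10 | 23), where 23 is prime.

-1

Pull out 2: since 23 ≡ 7 (mod 8), (2/23) = +1.
Reciprocity: 5 ≡ 1 and 23 ≡ 3 (mod 4), so (5/23) = +(23/5).
Reduce top mod 5: now compute (3/5).
Reciprocity: 3 ≡ 3 and 5 ≡ 1 (mod 4), so (3/5) = +(5/3).
Reduce top mod 3: now compute (2/3).
Pull out 2: since 3 ≡ 3 (mod 8), (2/3) = -1.
Reached (1/3) = 1. Collecting the sign flips along the way, the symbol is -1.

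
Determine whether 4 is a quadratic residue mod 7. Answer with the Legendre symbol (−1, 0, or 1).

1

Euler's criterion: (4/7) ≡ 4^3 (mod 7).
4^2 ≡ 2 (mod 7)
4^3 = 4^(2+1) ≡ 1 (mod 7).
Result is 1, so (4/7) = 1.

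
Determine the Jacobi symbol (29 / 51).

Reciprocity: 29 ≡ 1 and 51 ≡ 3 (mod 4), so (29/51) = +(51/29).
Reduce top mod 29: now compute (22/29).
Pull out 2: since 29 ≡ 5 (mod 8), (2/29) = -1.
Reciprocity: 11 ≡ 3 and 29 ≡ 1 (mod 4), so (11/29) = +(29/11).
Reduce top mod 11: now compute (7/11).
Reciprocity: 7 ≡ 3 and 11 ≡ 3 (mod 4), so (7/11) = −(11/7).
Reduce top mod 7: now compute (4/7).
Pull out 2^2: since 7 ≡ 7 (mod 8), (2/7) = +1, so (2/7)^2 = +1.
Reached (1/7) = 1. Collecting the sign flips along the way, the symbol is +1.

1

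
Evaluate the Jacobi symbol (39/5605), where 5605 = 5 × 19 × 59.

-1

Reciprocity: 39 ≡ 3 and 5605 ≡ 1 (mod 4), so (39/5605) = +(5605/39).
Reduce top mod 39: now compute (28/39).
Pull out 2^2: since 39 ≡ 7 (mod 8), (2/39) = +1, so (2/39)^2 = +1.
Reciprocity: 7 ≡ 3 and 39 ≡ 3 (mod 4), so (7/39) = −(39/7).
Reduce top mod 7: now compute (4/7).
Pull out 2^2: since 7 ≡ 7 (mod 8), (2/7) = +1, so (2/7)^2 = +1.
Reached (1/7) = 1. Collecting the sign flips along the way, the symbol is -1.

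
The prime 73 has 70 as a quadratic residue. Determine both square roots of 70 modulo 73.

73 ≡ 1 (mod 4), so we find a root by search.
Trying successive values, 17² = 289 ≡ 70 (mod 73). The other root is 73 − 17 = 56.

17, 56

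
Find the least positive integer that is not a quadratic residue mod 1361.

3

(2/1361) = +1, so 2 is a residue.
(3/1361) = −1, so 3 is the smallest positive non-residue mod 1361.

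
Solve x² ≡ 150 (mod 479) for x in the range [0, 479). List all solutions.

234, 245

Since 479 ≡ 3 (mod 4), a square root of 150 is 150^((479+1)/4) = 150^120 mod 479.
Repeated squaring: 150^2≡466, 150^4≡169, 150^8≡300, 150^16≡427, 150^32≡309, 150^64≡160 (mod 479).
150^120 = 150^(64+32+16+8) ≡ 245 (mod 479).
Check: 245² = 60025 ≡ 150 (mod 479). The two roots are 234 and 245.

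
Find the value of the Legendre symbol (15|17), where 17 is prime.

1

Reciprocity: 15 ≡ 3 and 17 ≡ 1 (mod 4), so (15/17) = +(17/15).
Reduce top mod 15: now compute (2/15).
Pull out 2: since 15 ≡ 7 (mod 8), (2/15) = +1.
Reached (1/15) = 1. Collecting the sign flips along the way, the symbol is +1.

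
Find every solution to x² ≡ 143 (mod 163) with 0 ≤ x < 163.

Since 163 ≡ 3 (mod 4), a square root of 143 is 143^((163+1)/4) = 143^41 mod 163.
Repeated squaring: 143^2≡74, 143^4≡97, 143^8≡118, 143^16≡69, 143^32≡34 (mod 163).
143^41 = 143^(32+8+1) ≡ 119 (mod 163).
Check: 119² = 14161 ≡ 143 (mod 163). The two roots are 44 and 119.

44, 119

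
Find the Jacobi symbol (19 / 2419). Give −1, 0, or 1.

-1

Reciprocity: 19 ≡ 3 and 2419 ≡ 3 (mod 4), so (19/2419) = −(2419/19).
Reduce top mod 19: now compute (6/19).
Pull out 2: since 19 ≡ 3 (mod 8), (2/19) = -1.
Reciprocity: 3 ≡ 3 and 19 ≡ 3 (mod 4), so (3/19) = −(19/3).
Reduce top mod 3: now compute (1/3).
Reached (1/3) = 1. Collecting the sign flips along the way, the symbol is -1.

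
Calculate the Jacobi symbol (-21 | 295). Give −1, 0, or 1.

-1

First reduce: -21 ≡ 274 (mod 295).
Pull out 2: since 295 ≡ 7 (mod 8), (2/295) = +1.
Reciprocity: 137 ≡ 1 and 295 ≡ 3 (mod 4), so (137/295) = +(295/137).
Reduce top mod 137: now compute (21/137).
Reciprocity: 21 ≡ 1 and 137 ≡ 1 (mod 4), so (21/137) = +(137/21).
Reduce top mod 21: now compute (11/21).
Reciprocity: 11 ≡ 3 and 21 ≡ 1 (mod 4), so (11/21) = +(21/11).
Reduce top mod 11: now compute (10/11).
Pull out 2: since 11 ≡ 3 (mod 8), (2/11) = -1.
Reciprocity: 5 ≡ 1 and 11 ≡ 3 (mod 4), so (5/11) = +(11/5).
Reduce top mod 5: now compute (1/5).
Reached (1/5) = 1. Collecting the sign flips along the way, the symbol is -1.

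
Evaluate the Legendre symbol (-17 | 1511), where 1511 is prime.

-1

First reduce: -17 ≡ 1494 (mod 1511).
Pull out 2: since 1511 ≡ 7 (mod 8), (2/1511) = +1.
Reciprocity: 747 ≡ 3 and 1511 ≡ 3 (mod 4), so (747/1511) = −(1511/747).
Reduce top mod 747: now compute (17/747).
Reciprocity: 17 ≡ 1 and 747 ≡ 3 (mod 4), so (17/747) = +(747/17).
Reduce top mod 17: now compute (16/17).
Pull out 2^4: since 17 ≡ 1 (mod 8), (2/17) = +1, so (2/17)^4 = +1.
Reached (1/17) = 1. Collecting the sign flips along the way, the symbol is -1.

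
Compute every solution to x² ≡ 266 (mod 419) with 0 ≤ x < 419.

162, 257

Since 419 ≡ 3 (mod 4), a square root of 266 is 266^((419+1)/4) = 266^105 mod 419.
Repeated squaring: 266^2≡364, 266^4≡92, 266^8≡84, 266^16≡352, 266^32≡299, 266^64≡154 (mod 419).
266^105 = 266^(64+32+8+1) ≡ 257 (mod 419).
Check: 257² = 66049 ≡ 266 (mod 419). The two roots are 162 and 257.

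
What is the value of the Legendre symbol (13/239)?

-1

Euler's criterion: (13/239) ≡ 13^119 (mod 239).
13^2 ≡ 169 (mod 239)
13^4 ≡ 120 (mod 239)
13^8 ≡ 60 (mod 239)
13^16 ≡ 15 (mod 239)
13^32 ≡ 225 (mod 239)
13^64 ≡ 196 (mod 239)
13^119 = 13^(64+32+16+4+2+1) ≡ 238 (mod 239).
Result is 238 ≡ −1, so (13/239) = −1.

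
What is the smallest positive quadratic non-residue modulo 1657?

5

(2/1657) = +1, so 2 is a residue.
(3/1657) = +1, so 3 is a residue.
(4/1657) = +1, so 4 is a residue.
(5/1657) = −1, so 5 is the smallest positive non-residue mod 1657.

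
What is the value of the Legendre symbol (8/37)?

Pull out 2^3: since 37 ≡ 5 (mod 8), (2/37) = -1, so (2/37)^3 = -1.
Reached (1/37) = 1. Collecting the sign flips along the way, the symbol is -1.

-1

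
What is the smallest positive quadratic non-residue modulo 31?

(2/31) = +1, so 2 is a residue.
(3/31) = −1, so 3 is the smallest positive non-residue mod 31.

3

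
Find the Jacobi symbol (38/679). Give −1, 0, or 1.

Pull out 2: since 679 ≡ 7 (mod 8), (2/679) = +1.
Reciprocity: 19 ≡ 3 and 679 ≡ 3 (mod 4), so (19/679) = −(679/19).
Reduce top mod 19: now compute (14/19).
Pull out 2: since 19 ≡ 3 (mod 8), (2/19) = -1.
Reciprocity: 7 ≡ 3 and 19 ≡ 3 (mod 4), so (7/19) = −(19/7).
Reduce top mod 7: now compute (5/7).
Reciprocity: 5 ≡ 1 and 7 ≡ 3 (mod 4), so (5/7) = +(7/5).
Reduce top mod 5: now compute (2/5).
Pull out 2: since 5 ≡ 5 (mod 8), (2/5) = -1.
Reached (1/5) = 1. Collecting the sign flips along the way, the symbol is +1.

1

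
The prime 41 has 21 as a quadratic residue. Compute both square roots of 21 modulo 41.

12, 29

41 ≡ 1 (mod 4), so we find a root by search.
Trying successive values, 12² = 144 ≡ 21 (mod 41). The other root is 41 − 12 = 29.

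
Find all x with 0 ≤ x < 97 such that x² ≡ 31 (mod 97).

97 ≡ 1 (mod 4), so we find a root by search.
Trying successive values, 15² = 225 ≡ 31 (mod 97). The other root is 97 − 15 = 82.

15, 82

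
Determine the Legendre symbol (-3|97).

First reduce: -3 ≡ 94 (mod 97).
Pull out 2: since 97 ≡ 1 (mod 8), (2/97) = +1.
Reciprocity: 47 ≡ 3 and 97 ≡ 1 (mod 4), so (47/97) = +(97/47).
Reduce top mod 47: now compute (3/47).
Reciprocity: 3 ≡ 3 and 47 ≡ 3 (mod 4), so (3/47) = −(47/3).
Reduce top mod 3: now compute (2/3).
Pull out 2: since 3 ≡ 3 (mod 8), (2/3) = -1.
Reached (1/3) = 1. Collecting the sign flips along the way, the symbol is +1.

1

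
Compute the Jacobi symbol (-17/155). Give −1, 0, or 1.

-1

First reduce: -17 ≡ 138 (mod 155).
Pull out 2: since 155 ≡ 3 (mod 8), (2/155) = -1.
Reciprocity: 69 ≡ 1 and 155 ≡ 3 (mod 4), so (69/155) = +(155/69).
Reduce top mod 69: now compute (17/69).
Reciprocity: 17 ≡ 1 and 69 ≡ 1 (mod 4), so (17/69) = +(69/17).
Reduce top mod 17: now compute (1/17).
Reached (1/17) = 1. Collecting the sign flips along the way, the symbol is -1.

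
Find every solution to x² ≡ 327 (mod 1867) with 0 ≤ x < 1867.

557, 1310

Since 1867 ≡ 3 (mod 4), a square root of 327 is 327^((1867+1)/4) = 327^467 mod 1867.
Repeated squaring: 327^2≡510, 327^4≡587, 327^8≡1041, 327^16≡821, 327^32≡54, 327^64≡1049, 327^128≡738, 327^256≡1347 (mod 1867).
327^467 = 327^(256+128+64+16+2+1) ≡ 557 (mod 1867).
Check: 557² = 310249 ≡ 327 (mod 1867). The two roots are 557 and 1310.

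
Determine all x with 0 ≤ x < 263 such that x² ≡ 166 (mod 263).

70, 193

Since 263 ≡ 3 (mod 4), a square root of 166 is 166^((263+1)/4) = 166^66 mod 263.
Repeated squaring: 166^2≡204, 166^4≡62, 166^8≡162, 166^16≡207, 166^32≡243, 166^64≡137 (mod 263).
166^66 = 166^(64+2) ≡ 70 (mod 263).
Check: 70² = 4900 ≡ 166 (mod 263). The two roots are 70 and 193.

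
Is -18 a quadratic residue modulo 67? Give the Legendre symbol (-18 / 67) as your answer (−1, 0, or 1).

1

First reduce: -18 ≡ 49 (mod 67).
Reciprocity: 49 ≡ 1 and 67 ≡ 3 (mod 4), so (49/67) = +(67/49).
Reduce top mod 49: now compute (18/49).
Pull out 2: since 49 ≡ 1 (mod 8), (2/49) = +1.
Reciprocity: 9 ≡ 1 and 49 ≡ 1 (mod 4), so (9/49) = +(49/9).
Reduce top mod 9: now compute (4/9).
Pull out 2^2: since 9 ≡ 1 (mod 8), (2/9) = +1, so (2/9)^2 = +1.
Reached (1/9) = 1. Collecting the sign flips along the way, the symbol is +1.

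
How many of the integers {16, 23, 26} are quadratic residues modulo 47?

(16/47) = +1 → QR.
(23/47) = -1 → non-residue.
(26/47) = -1 → non-residue.
Total quadratic residues among the 3: 1.

1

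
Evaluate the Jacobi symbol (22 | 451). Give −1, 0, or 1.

0

Pull out 2: since 451 ≡ 3 (mod 8), (2/451) = -1.
Reciprocity: 11 ≡ 3 and 451 ≡ 3 (mod 4), so (11/451) = −(451/11).
Reduce top mod 11: now compute (0/11).
Top reduces to 0: gcd > 1, so the symbol is 0.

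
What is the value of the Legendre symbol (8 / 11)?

Euler's criterion: (8/11) ≡ 8^5 (mod 11).
8^2 ≡ 9 (mod 11)
8^4 ≡ 4 (mod 11)
8^5 = 8^(4+1) ≡ 10 (mod 11).
Result is 10 ≡ −1, so (8/11) = −1.

-1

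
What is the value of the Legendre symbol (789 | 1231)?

1

Reciprocity: 789 ≡ 1 and 1231 ≡ 3 (mod 4), so (789/1231) = +(1231/789).
Reduce top mod 789: now compute (442/789).
Pull out 2: since 789 ≡ 5 (mod 8), (2/789) = -1.
Reciprocity: 221 ≡ 1 and 789 ≡ 1 (mod 4), so (221/789) = +(789/221).
Reduce top mod 221: now compute (126/221).
Pull out 2: since 221 ≡ 5 (mod 8), (2/221) = -1.
Reciprocity: 63 ≡ 3 and 221 ≡ 1 (mod 4), so (63/221) = +(221/63).
Reduce top mod 63: now compute (32/63).
Pull out 2^5: since 63 ≡ 7 (mod 8), (2/63) = +1, so (2/63)^5 = +1.
Reached (1/63) = 1. Collecting the sign flips along the way, the symbol is +1.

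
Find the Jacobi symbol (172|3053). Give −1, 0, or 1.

Pull out 2^2: since 3053 ≡ 5 (mod 8), (2/3053) = -1, so (2/3053)^2 = +1.
Reciprocity: 43 ≡ 3 and 3053 ≡ 1 (mod 4), so (43/3053) = +(3053/43).
Reduce top mod 43: now compute (0/43).
Top reduces to 0: gcd > 1, so the symbol is 0.

0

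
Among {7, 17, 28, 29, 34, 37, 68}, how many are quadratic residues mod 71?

(7/71) = -1 → non-residue.
(17/71) = -1 → non-residue.
(28/71) = -1 → non-residue.
(29/71) = +1 → QR.
(34/71) = -1 → non-residue.
(37/71) = +1 → QR.
(68/71) = -1 → non-residue.
Total quadratic residues among the 7: 2.

2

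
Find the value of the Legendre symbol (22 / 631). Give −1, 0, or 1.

-1

Pull out 2: since 631 ≡ 7 (mod 8), (2/631) = +1.
Reciprocity: 11 ≡ 3 and 631 ≡ 3 (mod 4), so (11/631) = −(631/11).
Reduce top mod 11: now compute (4/11).
Pull out 2^2: since 11 ≡ 3 (mod 8), (2/11) = -1, so (2/11)^2 = +1.
Reached (1/11) = 1. Collecting the sign flips along the way, the symbol is -1.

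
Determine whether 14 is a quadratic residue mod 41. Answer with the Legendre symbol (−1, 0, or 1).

-1

Euler's criterion: (14/41) ≡ 14^20 (mod 41).
14^2 ≡ 32 (mod 41)
14^4 ≡ 40 (mod 41)
14^8 ≡ 1 (mod 41)
14^16 ≡ 1 (mod 41)
14^20 = 14^(16+4) ≡ 40 (mod 41).
Result is 40 ≡ −1, so (14/41) = −1.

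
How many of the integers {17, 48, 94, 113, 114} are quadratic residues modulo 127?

3

(17/127) = +1 → QR.
(48/127) = -1 → non-residue.
(94/127) = +1 → QR.
(113/127) = +1 → QR.
(114/127) = -1 → non-residue.
Total quadratic residues among the 5: 3.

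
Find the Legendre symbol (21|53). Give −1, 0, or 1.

-1

Reciprocity: 21 ≡ 1 and 53 ≡ 1 (mod 4), so (21/53) = +(53/21).
Reduce top mod 21: now compute (11/21).
Reciprocity: 11 ≡ 3 and 21 ≡ 1 (mod 4), so (11/21) = +(21/11).
Reduce top mod 11: now compute (10/11).
Pull out 2: since 11 ≡ 3 (mod 8), (2/11) = -1.
Reciprocity: 5 ≡ 1 and 11 ≡ 3 (mod 4), so (5/11) = +(11/5).
Reduce top mod 5: now compute (1/5).
Reached (1/5) = 1. Collecting the sign flips along the way, the symbol is -1.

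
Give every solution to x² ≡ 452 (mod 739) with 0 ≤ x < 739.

75, 664

Since 739 ≡ 3 (mod 4), a square root of 452 is 452^((739+1)/4) = 452^185 mod 739.
Repeated squaring: 452^2≡340, 452^4≡316, 452^8≡91, 452^16≡152, 452^32≡195, 452^64≡336, 452^128≡568 (mod 739).
452^185 = 452^(128+32+16+8+1) ≡ 664 (mod 739).
Check: 664² = 440896 ≡ 452 (mod 739). The two roots are 75 and 664.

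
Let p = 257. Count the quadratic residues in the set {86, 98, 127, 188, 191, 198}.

2

(86/257) = -1 → non-residue.
(98/257) = +1 → QR.
(127/257) = -1 → non-residue.
(188/257) = -1 → non-residue.
(191/257) = -1 → non-residue.
(198/257) = +1 → QR.
Total quadratic residues among the 6: 2.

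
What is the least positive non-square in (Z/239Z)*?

(2/239) = +1, so 2 is a residue.
(3/239) = +1, so 3 is a residue.
(4/239) = +1, so 4 is a residue.
(5/239) = +1, so 5 is a residue.
(6/239) = +1, so 6 is a residue.
(7/239) = −1, so 7 is the smallest positive non-residue mod 239.

7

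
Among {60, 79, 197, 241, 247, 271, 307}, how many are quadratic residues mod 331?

(60/331) = -1 → non-residue.
(79/331) = +1 → QR.
(197/331) = +1 → QR.
(241/331) = +1 → QR.
(247/331) = -1 → non-residue.
(271/331) = +1 → QR.
(307/331) = -1 → non-residue.
Total quadratic residues among the 7: 4.

4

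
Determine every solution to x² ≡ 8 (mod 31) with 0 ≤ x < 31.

Since 31 ≡ 3 (mod 4), a square root of 8 is 8^((31+1)/4) = 8^8 mod 31.
Repeated squaring: 8^2≡2, 8^4≡4, 8^8≡16 (mod 31).
8^8 = 8^(8) ≡ 16 (mod 31).
Check: 16² = 256 ≡ 8 (mod 31). The two roots are 15 and 16.

15, 16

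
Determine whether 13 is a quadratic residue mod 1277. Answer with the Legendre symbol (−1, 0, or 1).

1

Reciprocity: 13 ≡ 1 and 1277 ≡ 1 (mod 4), so (13/1277) = +(1277/13).
Reduce top mod 13: now compute (3/13).
Reciprocity: 3 ≡ 3 and 13 ≡ 1 (mod 4), so (3/13) = +(13/3).
Reduce top mod 3: now compute (1/3).
Reached (1/3) = 1. Collecting the sign flips along the way, the symbol is +1.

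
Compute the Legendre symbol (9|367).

Reciprocity: 9 ≡ 1 and 367 ≡ 3 (mod 4), so (9/367) = +(367/9).
Reduce top mod 9: now compute (7/9).
Reciprocity: 7 ≡ 3 and 9 ≡ 1 (mod 4), so (7/9) = +(9/7).
Reduce top mod 7: now compute (2/7).
Pull out 2: since 7 ≡ 7 (mod 8), (2/7) = +1.
Reached (1/7) = 1. Collecting the sign flips along the way, the symbol is +1.

1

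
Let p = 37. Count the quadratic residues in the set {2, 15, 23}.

(2/37) = -1 → non-residue.
(15/37) = -1 → non-residue.
(23/37) = -1 → non-residue.
Total quadratic residues among the 3: 0.

0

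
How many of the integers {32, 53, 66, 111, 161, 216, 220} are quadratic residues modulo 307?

(32/307) = -1 → non-residue.
(53/307) = +1 → QR.
(66/307) = +1 → QR.
(111/307) = -1 → non-residue.
(161/307) = -1 → non-residue.
(216/307) = +1 → QR.
(220/307) = -1 → non-residue.
Total quadratic residues among the 7: 3.

3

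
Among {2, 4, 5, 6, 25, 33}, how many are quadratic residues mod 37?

(2/37) = -1 → non-residue.
(4/37) = +1 → QR.
(5/37) = -1 → non-residue.
(6/37) = -1 → non-residue.
(25/37) = +1 → QR.
(33/37) = +1 → QR.
Total quadratic residues among the 6: 3.

3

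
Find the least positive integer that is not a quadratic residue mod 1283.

2

(2/1283) = −1, so 2 is the smallest positive non-residue mod 1283.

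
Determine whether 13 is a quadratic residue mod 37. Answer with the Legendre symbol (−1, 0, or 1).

Reciprocity: 13 ≡ 1 and 37 ≡ 1 (mod 4), so (13/37) = +(37/13).
Reduce top mod 13: now compute (11/13).
Reciprocity: 11 ≡ 3 and 13 ≡ 1 (mod 4), so (11/13) = +(13/11).
Reduce top mod 11: now compute (2/11).
Pull out 2: since 11 ≡ 3 (mod 8), (2/11) = -1.
Reached (1/11) = 1. Collecting the sign flips along the way, the symbol is -1.

-1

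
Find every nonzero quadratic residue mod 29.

1 4 5 6 7 9 13 16 20 22 23 24 25 28

Square k = 1,…,14 (k and 29−k give the same square):
1²=1, 2²=4, 3²=9, 4²=16, 5²=25, 6²≡7, 7²≡20, 8²≡6, 9²≡23, 10²≡13, 11²≡5, 12²≡28, 13²≡24, 14²≡22 (mod 29).
So the quadratic residues mod 29 are {1, 4, 5, 6, 7, 9, 13, 16, 20, 22, 23, 24, 25, 28}.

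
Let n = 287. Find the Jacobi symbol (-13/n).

First reduce: -13 ≡ 274 (mod 287).
Pull out 2: since 287 ≡ 7 (mod 8), (2/287) = +1.
Reciprocity: 137 ≡ 1 and 287 ≡ 3 (mod 4), so (137/287) = +(287/137).
Reduce top mod 137: now compute (13/137).
Reciprocity: 13 ≡ 1 and 137 ≡ 1 (mod 4), so (13/137) = +(137/13).
Reduce top mod 13: now compute (7/13).
Reciprocity: 7 ≡ 3 and 13 ≡ 1 (mod 4), so (7/13) = +(13/7).
Reduce top mod 7: now compute (6/7).
Pull out 2: since 7 ≡ 7 (mod 8), (2/7) = +1.
Reciprocity: 3 ≡ 3 and 7 ≡ 3 (mod 4), so (3/7) = −(7/3).
Reduce top mod 3: now compute (1/3).
Reached (1/3) = 1. Collecting the sign flips along the way, the symbol is -1.

-1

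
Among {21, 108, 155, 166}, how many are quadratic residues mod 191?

1

(21/191) = -1 → non-residue.
(108/191) = +1 → QR.
(155/191) = -1 → non-residue.
(166/191) = -1 → non-residue.
Total quadratic residues among the 4: 1.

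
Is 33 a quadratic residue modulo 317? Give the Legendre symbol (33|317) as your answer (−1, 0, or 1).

Euler's criterion: (33/317) ≡ 33^158 (mod 317).
33^2 ≡ 138 (mod 317)
33^4 ≡ 24 (mod 317)
33^8 ≡ 259 (mod 317)
33^16 ≡ 194 (mod 317)
33^32 ≡ 230 (mod 317)
33^64 ≡ 278 (mod 317)
33^128 ≡ 253 (mod 317)
33^158 = 33^(128+16+8+4+2) ≡ 316 (mod 317).
Result is 316 ≡ −1, so (33/317) = −1.

-1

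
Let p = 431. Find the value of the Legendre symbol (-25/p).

-1

Euler's criterion: (-25/431) ≡ 406^215 (mod 431).
406^2 ≡ 194 (mod 431)
406^4 ≡ 139 (mod 431)
406^8 ≡ 357 (mod 431)
406^16 ≡ 304 (mod 431)
406^32 ≡ 182 (mod 431)
406^64 ≡ 368 (mod 431)
406^128 ≡ 90 (mod 431)
406^215 = 406^(128+64+16+4+2+1) ≡ 430 (mod 431).
Result is 430 ≡ −1, so (-25/431) = −1.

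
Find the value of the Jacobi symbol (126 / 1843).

1

Pull out 2: since 1843 ≡ 3 (mod 8), (2/1843) = -1.
Reciprocity: 63 ≡ 3 and 1843 ≡ 3 (mod 4), so (63/1843) = −(1843/63).
Reduce top mod 63: now compute (16/63).
Pull out 2^4: since 63 ≡ 7 (mod 8), (2/63) = +1, so (2/63)^4 = +1.
Reached (1/63) = 1. Collecting the sign flips along the way, the symbol is +1.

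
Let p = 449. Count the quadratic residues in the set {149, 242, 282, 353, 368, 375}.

(149/449) = -1 → non-residue.
(242/449) = +1 → QR.
(282/449) = +1 → QR.
(353/449) = -1 → non-residue.
(368/449) = +1 → QR.
(375/449) = -1 → non-residue.
Total quadratic residues among the 6: 3.

3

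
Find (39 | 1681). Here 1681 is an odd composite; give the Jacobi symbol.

1

Reciprocity: 39 ≡ 3 and 1681 ≡ 1 (mod 4), so (39/1681) = +(1681/39).
Reduce top mod 39: now compute (4/39).
Pull out 2^2: since 39 ≡ 7 (mod 8), (2/39) = +1, so (2/39)^2 = +1.
Reached (1/39) = 1. Collecting the sign flips along the way, the symbol is +1.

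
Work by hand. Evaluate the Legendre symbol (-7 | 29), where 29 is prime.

1

Euler's criterion: (-7/29) ≡ 22^14 (mod 29).
22^2 ≡ 20 (mod 29)
22^4 ≡ 23 (mod 29)
22^8 ≡ 7 (mod 29)
22^14 = 22^(8+4+2) ≡ 1 (mod 29).
Result is 1, so (-7/29) = 1.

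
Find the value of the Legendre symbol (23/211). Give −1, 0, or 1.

-1

Reciprocity: 23 ≡ 3 and 211 ≡ 3 (mod 4), so (23/211) = −(211/23).
Reduce top mod 23: now compute (4/23).
Pull out 2^2: since 23 ≡ 7 (mod 8), (2/23) = +1, so (2/23)^2 = +1.
Reached (1/23) = 1. Collecting the sign flips along the way, the symbol is -1.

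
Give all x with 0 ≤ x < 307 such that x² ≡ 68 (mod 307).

36, 271

Since 307 ≡ 3 (mod 4), a square root of 68 is 68^((307+1)/4) = 68^77 mod 307.
Repeated squaring: 68^2≡19, 68^4≡54, 68^8≡153, 68^16≡77, 68^32≡96, 68^64≡6 (mod 307).
68^77 = 68^(64+8+4+1) ≡ 36 (mod 307).
Check: 36² = 1296 ≡ 68 (mod 307). The two roots are 36 and 271.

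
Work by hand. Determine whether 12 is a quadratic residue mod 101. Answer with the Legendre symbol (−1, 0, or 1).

Euler's criterion: (12/101) ≡ 12^50 (mod 101).
12^2 ≡ 43 (mod 101)
12^4 ≡ 31 (mod 101)
12^8 ≡ 52 (mod 101)
12^16 ≡ 78 (mod 101)
12^32 ≡ 24 (mod 101)
12^50 = 12^(32+16+2) ≡ 100 (mod 101).
Result is 100 ≡ −1, so (12/101) = −1.

-1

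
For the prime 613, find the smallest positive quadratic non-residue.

2

(2/613) = −1, so 2 is the smallest positive non-residue mod 613.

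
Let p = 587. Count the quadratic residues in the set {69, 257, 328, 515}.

3

(69/587) = -1 → non-residue.
(257/587) = +1 → QR.
(328/587) = +1 → QR.
(515/587) = +1 → QR.
Total quadratic residues among the 4: 3.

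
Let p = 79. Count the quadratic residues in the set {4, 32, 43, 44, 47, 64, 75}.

4

(4/79) = +1 → QR.
(32/79) = +1 → QR.
(43/79) = -1 → non-residue.
(44/79) = +1 → QR.
(47/79) = -1 → non-residue.
(64/79) = +1 → QR.
(75/79) = -1 → non-residue.
Total quadratic residues among the 7: 4.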